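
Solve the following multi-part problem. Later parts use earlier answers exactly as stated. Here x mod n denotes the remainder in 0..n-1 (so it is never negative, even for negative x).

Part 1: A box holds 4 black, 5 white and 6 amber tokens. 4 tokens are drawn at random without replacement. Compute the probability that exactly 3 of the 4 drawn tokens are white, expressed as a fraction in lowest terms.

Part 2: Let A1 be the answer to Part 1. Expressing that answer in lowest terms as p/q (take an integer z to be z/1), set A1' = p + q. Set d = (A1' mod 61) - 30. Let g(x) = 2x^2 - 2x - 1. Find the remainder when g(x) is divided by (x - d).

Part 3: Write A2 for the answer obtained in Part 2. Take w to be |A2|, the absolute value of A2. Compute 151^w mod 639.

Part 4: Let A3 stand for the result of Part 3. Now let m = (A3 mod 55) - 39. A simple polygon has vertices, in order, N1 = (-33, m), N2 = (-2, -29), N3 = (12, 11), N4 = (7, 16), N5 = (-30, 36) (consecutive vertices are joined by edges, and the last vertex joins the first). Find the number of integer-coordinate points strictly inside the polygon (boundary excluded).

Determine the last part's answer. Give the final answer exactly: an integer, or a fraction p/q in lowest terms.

1906

Part 1: total draws C(15,4) = 1365; favorable C(5,3)*C(10,1) = 100; P = 20/273; answer 20/273
Part 2: A1 = 20/273; threaded value p + q = 293; d = 19; remainder = value at the root: 2*(19)^2 - 2*(19)^1 - 1 = (722) + (-38) + (-1) = 683; answer 683
Part 3: A2 = 683; w = 683; squarings mod 639: 151^1=151, 151^2=436, 151^4=313, 151^8=202, 151^16=547, 151^32=157, 151^64=367, 151^128=499, 151^256=430, 151^512=229; 151^683 = 151^1 * 151^2 * 151^8 * 151^32 * 151^128 * 151^512 = 571 (mod 639); answer 571
Part 4: A3 = 571; m = -18; cross terms: (-33*-29 - -2*-18)=921, (-2*11 - 12*-29)=326, (12*16 - 7*11)=115, (7*36 - -30*16)=732, (-30*-18 - -33*36)=1728; twice the area = |3822| = 3822; area = 1911; boundary points = 1 + 2 + 5 + 1 + 3 = 12; strictly interior points = area - boundary/2 + 1 = 1906; answer 1906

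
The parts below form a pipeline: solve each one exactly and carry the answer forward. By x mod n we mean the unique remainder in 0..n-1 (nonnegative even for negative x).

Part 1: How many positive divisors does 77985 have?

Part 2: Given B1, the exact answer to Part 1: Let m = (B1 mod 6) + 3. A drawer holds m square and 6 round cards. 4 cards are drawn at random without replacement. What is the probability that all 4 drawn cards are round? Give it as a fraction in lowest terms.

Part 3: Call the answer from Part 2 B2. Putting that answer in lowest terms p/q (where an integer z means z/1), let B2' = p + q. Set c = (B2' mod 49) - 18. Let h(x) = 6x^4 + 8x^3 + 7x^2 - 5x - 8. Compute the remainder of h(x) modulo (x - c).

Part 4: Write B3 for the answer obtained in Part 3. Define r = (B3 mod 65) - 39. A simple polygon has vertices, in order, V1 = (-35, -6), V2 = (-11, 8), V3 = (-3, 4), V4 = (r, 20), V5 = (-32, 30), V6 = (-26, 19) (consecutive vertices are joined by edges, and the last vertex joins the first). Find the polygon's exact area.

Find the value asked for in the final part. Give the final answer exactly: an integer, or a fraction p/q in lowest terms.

Part 1: 77985 = 3^2 * 5 * 1733; number of divisors = (2+1) * (1+1) * (1+1) = 12; answer 12
Part 2: B1 = 12; m = 3; total draws C(9,4) = 126; favorable C(6,4) = 15; P = 5/42; answer 5/42
Part 3: B2 = 5/42; threaded value p + q = 47; c = 29; remainder = value at the root: 6*(29)^4 + 8*(29)^3 + 7*(29)^2 - 5*(29)^1 - 8 = (4243686) + (195112) + (5887) + (-145) + (-8) = 4444532; answer 4444532
Part 4: B3 = 4444532; r = -12; cross terms: (-35*8 - -11*-6)=-346, (-11*4 - -3*8)=-20, (-3*20 - -12*4)=-12, (-12*30 - -32*20)=280, (-32*19 - -26*30)=172, (-26*-6 - -35*19)=821; twice the area = |895| = 895; area = 895/2; answer 895/2

895/2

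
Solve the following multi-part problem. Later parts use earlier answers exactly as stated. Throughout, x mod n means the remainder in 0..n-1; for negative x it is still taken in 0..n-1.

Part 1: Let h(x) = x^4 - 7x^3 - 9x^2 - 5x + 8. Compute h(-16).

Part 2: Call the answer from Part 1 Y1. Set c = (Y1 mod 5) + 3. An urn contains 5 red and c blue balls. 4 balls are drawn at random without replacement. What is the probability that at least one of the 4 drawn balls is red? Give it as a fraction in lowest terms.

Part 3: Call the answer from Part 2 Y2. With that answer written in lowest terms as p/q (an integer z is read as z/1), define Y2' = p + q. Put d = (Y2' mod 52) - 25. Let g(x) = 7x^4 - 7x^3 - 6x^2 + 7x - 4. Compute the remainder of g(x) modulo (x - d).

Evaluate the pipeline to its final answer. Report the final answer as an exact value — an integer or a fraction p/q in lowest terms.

Part 1: 1*(-16)^4 - 7*(-16)^3 - 9*(-16)^2 - 5*(-16)^1 + 8 = (65536) + (28672) + (-2304) + (80) + (8) = 91992; answer 91992
Part 2: Y1 = 91992; c = 5; total draws C(10,4) = 210; complement C(5,4) = 5; favorable 210 - 5 = 205; P = 41/42; answer 41/42
Part 3: Y2 = 41/42; threaded value p + q = 83; d = 6; remainder = value at the root: 7*(6)^4 - 7*(6)^3 - 6*(6)^2 + 7*(6)^1 - 4 = (9072) + (-1512) + (-216) + (42) + (-4) = 7382; answer 7382

7382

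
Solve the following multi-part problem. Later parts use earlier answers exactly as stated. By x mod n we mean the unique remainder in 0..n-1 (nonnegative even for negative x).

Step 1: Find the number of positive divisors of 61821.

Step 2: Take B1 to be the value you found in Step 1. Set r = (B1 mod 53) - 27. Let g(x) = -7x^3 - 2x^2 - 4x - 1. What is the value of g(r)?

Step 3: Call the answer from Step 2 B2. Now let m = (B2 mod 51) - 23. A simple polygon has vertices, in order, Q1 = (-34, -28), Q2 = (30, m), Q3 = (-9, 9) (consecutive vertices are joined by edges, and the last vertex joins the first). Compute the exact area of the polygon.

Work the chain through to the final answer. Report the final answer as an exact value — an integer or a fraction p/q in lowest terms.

Step 1: 61821 = 3^2 * 6869; number of divisors = (2+1) * (1+1) = 6; answer 6
Step 2: B1 = 6; r = -21; -7*(-21)^3 - 2*(-21)^2 - 4*(-21)^1 - 1 = (64827) + (-882) + (84) + (-1) = 64028; answer 64028
Step 3: B2 = 64028; m = 0; cross terms: (-34*0 - 30*-28)=840, (30*9 - -9*0)=270, (-9*-28 - -34*9)=558; twice the area = |1668| = 1668; area = 834; answer 834

834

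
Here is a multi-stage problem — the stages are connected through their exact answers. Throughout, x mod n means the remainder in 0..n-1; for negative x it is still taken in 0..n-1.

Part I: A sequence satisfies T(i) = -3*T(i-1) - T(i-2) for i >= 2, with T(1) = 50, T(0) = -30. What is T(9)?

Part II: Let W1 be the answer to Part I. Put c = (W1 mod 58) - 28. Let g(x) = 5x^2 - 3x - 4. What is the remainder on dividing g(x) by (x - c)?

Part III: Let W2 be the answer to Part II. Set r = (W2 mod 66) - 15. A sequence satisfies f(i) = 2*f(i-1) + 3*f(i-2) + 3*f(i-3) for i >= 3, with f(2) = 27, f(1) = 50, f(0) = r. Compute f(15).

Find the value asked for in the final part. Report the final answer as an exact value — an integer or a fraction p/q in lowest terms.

314232378

Part I: T(2) = -3*(50) - 1*(-30) = -120; iterating: T(2)=-120, T(3)=310, T(4)=-810, T(5)=2120, T(6)=-5550, T(7)=14530, T(8)=-38040, T(9)=99590; answer 99590
Part II: W1 = 99590; c = -24; remainder = value at the root: 5*(-24)^2 - 3*(-24)^1 - 4 = (2880) + (72) + (-4) = 2948; answer 2948
Part III: W2 = 2948; r = 29; f(3) = 2*(27) + 3*(50) + 3*(29) = 291; iterating: f(3)=291, f(4)=813, f(5)=2580, f(6)=8472, f(7)=27123, f(8)=87402, f(9)=281589, f(10)=906753, f(11)=2920479, f(12)=9405984, f(13)=30293664, f(14)=97566717, f(15)=314232378; answer 314232378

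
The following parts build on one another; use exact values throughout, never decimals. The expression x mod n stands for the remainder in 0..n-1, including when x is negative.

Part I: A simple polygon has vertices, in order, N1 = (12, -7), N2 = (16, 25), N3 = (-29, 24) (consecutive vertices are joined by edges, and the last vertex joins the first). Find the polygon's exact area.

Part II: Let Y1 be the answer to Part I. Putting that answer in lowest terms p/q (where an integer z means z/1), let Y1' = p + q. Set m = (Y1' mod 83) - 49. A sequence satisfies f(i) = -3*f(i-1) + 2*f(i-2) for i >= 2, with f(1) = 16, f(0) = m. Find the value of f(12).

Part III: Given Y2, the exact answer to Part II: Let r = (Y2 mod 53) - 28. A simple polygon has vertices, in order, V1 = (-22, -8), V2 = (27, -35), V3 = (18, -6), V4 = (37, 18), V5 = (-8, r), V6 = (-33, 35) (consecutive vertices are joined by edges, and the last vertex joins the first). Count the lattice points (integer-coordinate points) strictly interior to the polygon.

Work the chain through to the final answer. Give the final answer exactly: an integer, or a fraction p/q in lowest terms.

1900

Part I: cross terms: (12*25 - 16*-7)=412, (16*24 - -29*25)=1109, (-29*-7 - 12*24)=-85; twice the area = |1436| = 1436; area = 718; answer 718
Part II: Y1 = 718; threaded value p + q = 719; m = 6; f(2) = -3*(16) + 2*(6) = -36; iterating: f(2)=-36, f(3)=140, f(4)=-492, f(5)=1756, f(6)=-6252, f(7)=22268, f(8)=-79308, f(9)=282460, f(10)=-1005996, f(11)=3582908, f(12)=-12760716; answer -12760716
Part III: Y2 = -12760716; r = 13; cross terms: (-22*-35 - 27*-8)=986, (27*-6 - 18*-35)=468, (18*18 - 37*-6)=546, (37*13 - -8*18)=625, (-8*35 - -33*13)=149, (-33*-8 - -22*35)=1034; twice the area = |3808| = 3808; area = 1904; boundary points = 1 + 1 + 1 + 5 + 1 + 1 = 10; strictly interior points = area - boundary/2 + 1 = 1900; answer 1900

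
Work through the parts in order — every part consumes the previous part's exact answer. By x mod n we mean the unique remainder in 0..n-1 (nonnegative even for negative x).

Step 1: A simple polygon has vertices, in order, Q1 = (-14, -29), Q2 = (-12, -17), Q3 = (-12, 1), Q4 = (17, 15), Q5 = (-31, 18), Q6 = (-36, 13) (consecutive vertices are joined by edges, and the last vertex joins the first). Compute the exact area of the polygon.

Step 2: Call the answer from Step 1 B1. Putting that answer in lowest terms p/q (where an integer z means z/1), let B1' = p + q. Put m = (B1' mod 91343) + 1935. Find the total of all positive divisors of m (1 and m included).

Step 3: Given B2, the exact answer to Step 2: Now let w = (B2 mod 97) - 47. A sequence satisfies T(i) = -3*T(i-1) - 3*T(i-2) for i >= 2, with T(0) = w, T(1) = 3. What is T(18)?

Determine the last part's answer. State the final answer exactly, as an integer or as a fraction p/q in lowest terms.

Step 1: cross terms: (-14*-17 - -12*-29)=-110, (-12*1 - -12*-17)=-216, (-12*15 - 17*1)=-197, (17*18 - -31*15)=771, (-31*13 - -36*18)=245, (-36*-29 - -14*13)=1226; twice the area = |1719| = 1719; area = 1719/2; answer 1719/2
Step 2: B1 = 1719/2; threaded value p + q = 1721; m = 3656; 3656 = 2^3 * 457; sigma = (1 + 2 + 4 + 8) * (1 + 457) = 15 * 458 = 6870; answer 6870
Step 3: B2 = 6870; w = 33; T(2) = -3*(3) - 3*(33) = -108; iterating: T(2)=-108, T(3)=315, T(4)=-621, T(5)=918, T(6)=-891, T(7)=-81, T(8)=2916, T(9)=-8505, T(10)=16767, T(11)=-24786, T(12)=24057, T(13)=2187, T(14)=-78732, T(15)=229635, T(16)=-452709, T(17)=669222, T(18)=-649539; answer -649539

-649539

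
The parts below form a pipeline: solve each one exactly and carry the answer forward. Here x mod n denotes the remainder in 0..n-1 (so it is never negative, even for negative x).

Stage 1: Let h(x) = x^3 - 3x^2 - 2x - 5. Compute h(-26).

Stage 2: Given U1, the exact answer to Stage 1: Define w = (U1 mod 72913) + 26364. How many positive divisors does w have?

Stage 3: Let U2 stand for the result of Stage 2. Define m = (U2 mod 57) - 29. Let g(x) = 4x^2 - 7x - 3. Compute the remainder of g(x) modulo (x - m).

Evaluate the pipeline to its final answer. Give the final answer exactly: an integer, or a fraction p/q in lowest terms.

Stage 1: 1*(-26)^3 - 3*(-26)^2 - 2*(-26)^1 - 5 = (-17576) + (-2028) + (52) + (-5) = -19557; answer -19557
Stage 2: U1 = -19557; w = 79720; 79720 = 2^3 * 5 * 1993; number of divisors = (3+1) * (1+1) * (1+1) = 16; answer 16
Stage 3: U2 = 16; m = -13; remainder = value at the root: 4*(-13)^2 - 7*(-13)^1 - 3 = (676) + (91) + (-3) = 764; answer 764

764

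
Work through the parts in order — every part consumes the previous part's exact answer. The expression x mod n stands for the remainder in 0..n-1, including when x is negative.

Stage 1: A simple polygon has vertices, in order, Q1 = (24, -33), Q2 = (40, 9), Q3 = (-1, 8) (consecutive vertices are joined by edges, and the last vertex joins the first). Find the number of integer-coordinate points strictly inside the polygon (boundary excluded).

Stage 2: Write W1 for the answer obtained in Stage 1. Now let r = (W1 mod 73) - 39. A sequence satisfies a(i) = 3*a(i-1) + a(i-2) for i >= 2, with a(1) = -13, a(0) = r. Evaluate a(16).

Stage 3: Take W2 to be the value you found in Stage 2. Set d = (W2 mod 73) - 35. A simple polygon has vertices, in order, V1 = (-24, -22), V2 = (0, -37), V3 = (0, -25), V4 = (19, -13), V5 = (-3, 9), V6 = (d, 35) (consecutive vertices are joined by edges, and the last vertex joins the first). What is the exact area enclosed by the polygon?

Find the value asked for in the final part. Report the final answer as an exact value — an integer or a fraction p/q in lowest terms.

Stage 1: cross terms: (24*9 - 40*-33)=1536, (40*8 - -1*9)=329, (-1*-33 - 24*8)=-159; twice the area = |1706| = 1706; area = 853; boundary points = 2 + 1 + 1 = 4; strictly interior points = area - boundary/2 + 1 = 852; answer 852
Stage 2: W1 = 852; r = 10; a(2) = 3*(-13) + 1*(10) = -29; iterating: a(2)=-29, a(3)=-100, a(4)=-329, a(5)=-1087, a(6)=-3590, a(7)=-11857, a(8)=-39161, a(9)=-129340, a(10)=-427181, a(11)=-1410883, a(12)=-4659830, a(13)=-15390373, a(14)=-50830949, a(15)=-167883220, a(16)=-554480609; answer -554480609
Stage 3: W2 = -554480609; d = -19; cross terms: (-24*-37 - 0*-22)=888, (0*-25 - 0*-37)=0, (0*-13 - 19*-25)=475, (19*9 - -3*-13)=132, (-3*35 - -19*9)=66, (-19*-22 - -24*35)=1258; twice the area = |2819| = 2819; area = 2819/2; answer 2819/2

2819/2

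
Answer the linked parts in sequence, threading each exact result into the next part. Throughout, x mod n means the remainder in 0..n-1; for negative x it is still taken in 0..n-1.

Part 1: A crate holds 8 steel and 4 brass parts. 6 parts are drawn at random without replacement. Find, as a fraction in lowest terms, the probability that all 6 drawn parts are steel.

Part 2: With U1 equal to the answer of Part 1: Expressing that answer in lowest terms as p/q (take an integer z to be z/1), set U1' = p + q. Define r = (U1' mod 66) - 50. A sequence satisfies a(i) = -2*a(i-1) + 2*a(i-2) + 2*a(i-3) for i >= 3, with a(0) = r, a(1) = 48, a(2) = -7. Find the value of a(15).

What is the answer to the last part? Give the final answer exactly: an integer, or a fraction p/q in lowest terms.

Part 1: total draws C(12,6) = 924; favorable C(8,6) = 28; P = 1/33; answer 1/33
Part 2: U1 = 1/33; threaded value p + q = 34; r = -16; a(3) = -2*(-7) + 2*(48) + 2*(-16) = 78; iterating: a(3)=78, a(4)=-74, a(5)=290, a(6)=-572, a(7)=1576, a(8)=-3716, a(9)=9440, a(10)=-23160, a(11)=57768, a(12)=-142976, a(13)=355168, a(14)=-880752, a(15)=2185888; answer 2185888

2185888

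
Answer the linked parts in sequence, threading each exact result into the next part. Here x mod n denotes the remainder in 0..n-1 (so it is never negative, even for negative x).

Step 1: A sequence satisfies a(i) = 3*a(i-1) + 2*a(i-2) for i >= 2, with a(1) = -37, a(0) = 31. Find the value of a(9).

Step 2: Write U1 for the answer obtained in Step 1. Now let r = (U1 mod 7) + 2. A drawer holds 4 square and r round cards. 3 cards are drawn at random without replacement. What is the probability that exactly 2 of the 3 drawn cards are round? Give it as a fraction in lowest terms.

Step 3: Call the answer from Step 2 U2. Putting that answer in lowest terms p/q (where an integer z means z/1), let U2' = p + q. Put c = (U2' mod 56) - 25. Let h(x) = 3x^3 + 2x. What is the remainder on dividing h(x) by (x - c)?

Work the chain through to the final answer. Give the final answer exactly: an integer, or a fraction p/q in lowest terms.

Step 1: a(2) = 3*(-37) + 2*(31) = -49; iterating: a(2)=-49, a(3)=-221, a(4)=-761, a(5)=-2725, a(6)=-9697, a(7)=-34541, a(8)=-123017, a(9)=-438133; answer -438133
Step 2: U1 = -438133; r = 6; total draws C(10,3) = 120; favorable C(6,2)*C(4,1) = 60; P = 1/2; answer 1/2
Step 3: U2 = 1/2; threaded value p + q = 3; c = -22; remainder = value at the root: 3*(-22)^3 + 2*(-22)^1 = (-31944) + (-44) = -31988; answer -31988

-31988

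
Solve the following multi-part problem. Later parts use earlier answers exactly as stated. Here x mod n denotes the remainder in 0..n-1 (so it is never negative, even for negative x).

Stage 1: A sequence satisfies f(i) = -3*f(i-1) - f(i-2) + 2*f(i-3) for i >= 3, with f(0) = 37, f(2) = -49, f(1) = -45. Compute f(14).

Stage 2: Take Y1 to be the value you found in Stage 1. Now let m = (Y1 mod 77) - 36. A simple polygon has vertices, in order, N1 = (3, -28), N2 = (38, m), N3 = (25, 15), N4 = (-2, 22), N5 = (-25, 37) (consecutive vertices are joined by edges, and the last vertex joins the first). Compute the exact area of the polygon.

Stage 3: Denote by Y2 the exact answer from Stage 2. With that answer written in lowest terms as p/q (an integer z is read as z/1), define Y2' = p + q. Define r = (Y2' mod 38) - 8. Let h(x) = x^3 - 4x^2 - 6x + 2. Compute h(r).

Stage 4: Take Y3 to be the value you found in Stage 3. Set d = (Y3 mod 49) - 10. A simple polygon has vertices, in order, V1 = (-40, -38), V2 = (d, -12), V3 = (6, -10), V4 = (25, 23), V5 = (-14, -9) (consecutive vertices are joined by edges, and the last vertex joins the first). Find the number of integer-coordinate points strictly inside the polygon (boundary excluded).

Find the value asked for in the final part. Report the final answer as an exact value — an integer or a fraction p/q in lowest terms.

Stage 1: f(3) = -3*(-49) - 1*(-45) + 2*(37) = 266; iterating: f(3)=266, f(4)=-839, f(5)=2153, f(6)=-5088, f(7)=11433, f(8)=-24905, f(9)=53106, f(10)=-111547, f(11)=231725, f(12)=-477416, f(13)=977429, f(14)=-1991421; answer -1991421
Stage 2: Y1 = -1991421; m = -6; cross terms: (3*-6 - 38*-28)=1046, (38*15 - 25*-6)=720, (25*22 - -2*15)=580, (-2*37 - -25*22)=476, (-25*-28 - 3*37)=589; twice the area = |3411| = 3411; area = 3411/2; answer 3411/2
Stage 3: Y2 = 3411/2; threaded value p + q = 3413; r = 23; 1*(23)^3 - 4*(23)^2 - 6*(23)^1 + 2 = (12167) + (-2116) + (-138) + (2) = 9915; answer 9915
Stage 4: Y3 = 9915; d = 7; cross terms: (-40*-12 - 7*-38)=746, (7*-10 - 6*-12)=2, (6*23 - 25*-10)=388, (25*-9 - -14*23)=97, (-14*-38 - -40*-9)=172; twice the area = |1405| = 1405; area = 1405/2; boundary points = 1 + 1 + 1 + 1 + 1 = 5; strictly interior points = area - boundary/2 + 1 = 701; answer 701

701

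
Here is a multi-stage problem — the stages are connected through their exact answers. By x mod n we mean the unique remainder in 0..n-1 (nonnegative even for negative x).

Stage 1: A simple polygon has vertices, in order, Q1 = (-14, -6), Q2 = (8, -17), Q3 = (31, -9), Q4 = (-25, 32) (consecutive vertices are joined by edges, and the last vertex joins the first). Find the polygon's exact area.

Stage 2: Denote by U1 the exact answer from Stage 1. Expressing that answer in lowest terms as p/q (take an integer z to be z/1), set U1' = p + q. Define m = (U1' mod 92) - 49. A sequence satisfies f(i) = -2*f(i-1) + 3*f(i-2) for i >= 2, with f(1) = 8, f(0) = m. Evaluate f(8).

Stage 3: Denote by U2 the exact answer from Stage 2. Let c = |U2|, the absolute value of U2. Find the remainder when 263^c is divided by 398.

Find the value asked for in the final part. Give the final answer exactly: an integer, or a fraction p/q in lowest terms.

Stage 1: cross terms: (-14*-17 - 8*-6)=286, (8*-9 - 31*-17)=455, (31*32 - -25*-9)=767, (-25*-6 - -14*32)=598; twice the area = |2106| = 2106; area = 1053; answer 1053
Stage 2: U1 = 1053; threaded value p + q = 1054; m = -7; f(2) = -2*(8) + 3*(-7) = -37; iterating: f(2)=-37, f(3)=98, f(4)=-307, f(5)=908, f(6)=-2737, f(7)=8198, f(8)=-24607; answer -24607
Stage 3: U2 = -24607; c = 24607; squarings mod 398: 263^1=263, 263^2=315, 263^4=123, 263^8=5, 263^16=25, 263^32=227, 263^64=187, 263^128=343, 263^256=239, 263^512=207, 263^1024=263, 263^2048=315, 263^4096=123, 263^8192=5, 263^16384=25; 263^24607 = 263^1 * 263^2 * 263^4 * 263^8 * 263^16 * 263^8192 * 263^16384 = 291 (mod 398); answer 291

291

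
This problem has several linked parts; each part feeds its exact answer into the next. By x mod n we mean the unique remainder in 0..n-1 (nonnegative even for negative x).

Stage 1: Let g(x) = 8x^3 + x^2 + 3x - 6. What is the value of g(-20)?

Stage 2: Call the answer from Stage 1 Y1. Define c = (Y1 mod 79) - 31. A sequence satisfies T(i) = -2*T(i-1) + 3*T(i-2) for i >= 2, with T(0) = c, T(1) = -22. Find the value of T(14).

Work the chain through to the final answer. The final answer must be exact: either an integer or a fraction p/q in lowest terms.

-1195765

Stage 1: 8*(-20)^3 + 1*(-20)^2 + 3*(-20)^1 - 6 = (-64000) + (400) + (-60) + (-6) = -63666; answer -63666
Stage 2: Y1 = -63666; c = -23; T(2) = -2*(-22) + 3*(-23) = -25; iterating: T(2)=-25, T(3)=-16, T(4)=-43, T(5)=38, T(6)=-205, T(7)=524, T(8)=-1663, T(9)=4898, T(10)=-14785, T(11)=44264, T(12)=-132883, T(13)=398558, T(14)=-1195765; answer -1195765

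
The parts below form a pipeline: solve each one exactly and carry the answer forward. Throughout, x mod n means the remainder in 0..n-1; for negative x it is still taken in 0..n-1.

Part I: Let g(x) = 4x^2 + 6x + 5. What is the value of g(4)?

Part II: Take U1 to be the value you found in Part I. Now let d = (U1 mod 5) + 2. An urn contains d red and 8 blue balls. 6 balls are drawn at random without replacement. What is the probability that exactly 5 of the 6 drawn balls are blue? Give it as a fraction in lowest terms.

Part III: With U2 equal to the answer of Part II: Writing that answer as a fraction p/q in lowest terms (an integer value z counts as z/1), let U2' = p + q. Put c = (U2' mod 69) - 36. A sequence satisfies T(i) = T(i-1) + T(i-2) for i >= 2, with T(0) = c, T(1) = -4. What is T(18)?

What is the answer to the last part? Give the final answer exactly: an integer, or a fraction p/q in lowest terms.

Part I: 4*(4)^2 + 6*(4)^1 + 5 = (64) + (24) + (5) = 93; answer 93
Part II: U1 = 93; d = 5; total draws C(13,6) = 1716; favorable C(8,5)*C(5,1) = 280; P = 70/429; answer 70/429
Part III: U2 = 70/429; threaded value p + q = 499; c = -20; T(2) = 1*(-4) + 1*(-20) = -24; iterating: T(2)=-24, T(3)=-28, T(4)=-52, T(5)=-80, T(6)=-132, T(7)=-212, T(8)=-344, T(9)=-556, T(10)=-900, T(11)=-1456, T(12)=-2356, T(13)=-3812, T(14)=-6168, T(15)=-9980, T(16)=-16148, T(17)=-26128, T(18)=-42276; answer -42276

-42276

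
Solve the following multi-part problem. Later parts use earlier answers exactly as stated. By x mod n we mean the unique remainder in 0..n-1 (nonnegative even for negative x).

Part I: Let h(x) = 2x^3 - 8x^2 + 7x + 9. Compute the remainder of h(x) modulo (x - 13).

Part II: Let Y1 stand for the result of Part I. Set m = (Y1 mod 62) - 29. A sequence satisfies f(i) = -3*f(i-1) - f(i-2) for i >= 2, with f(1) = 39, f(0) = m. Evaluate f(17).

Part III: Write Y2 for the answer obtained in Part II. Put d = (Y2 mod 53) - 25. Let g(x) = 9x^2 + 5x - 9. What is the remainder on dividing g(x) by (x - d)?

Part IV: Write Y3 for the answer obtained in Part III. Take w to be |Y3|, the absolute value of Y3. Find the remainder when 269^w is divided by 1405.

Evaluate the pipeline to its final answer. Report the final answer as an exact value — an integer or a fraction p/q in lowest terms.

Part I: remainder = value at the root: 2*(13)^3 - 8*(13)^2 + 7*(13)^1 + 9 = (4394) + (-1352) + (91) + (9) = 3142; answer 3142
Part II: Y1 = 3142; m = 13; f(2) = -3*(39) - 1*(13) = -130; iterating: f(2)=-130, f(3)=351, f(4)=-923, f(5)=2418, f(6)=-6331, f(7)=16575, f(8)=-43394, f(9)=113607, f(10)=-297427, f(11)=778674, f(12)=-2038595, f(13)=5337111, f(14)=-13972738, f(15)=36581103, f(16)=-95770571, f(17)=250730610; answer 250730610
Part III: Y2 = 250730610; d = -13; remainder = value at the root: 9*(-13)^2 + 5*(-13)^1 - 9 = (1521) + (-65) + (-9) = 1447; answer 1447
Part IV: Y3 = 1447; w = 1447; squarings mod 1405: 269^1=269, 269^2=706, 269^4=1066, 269^8=1116, 269^16=626, 269^32=1286, 269^64=111, 269^128=1081, 269^256=1006, 269^512=436, 269^1024=421; 269^1447 = 269^1 * 269^2 * 269^4 * 269^32 * 269^128 * 269^256 * 269^1024 = 1384 (mod 1405); answer 1384

1384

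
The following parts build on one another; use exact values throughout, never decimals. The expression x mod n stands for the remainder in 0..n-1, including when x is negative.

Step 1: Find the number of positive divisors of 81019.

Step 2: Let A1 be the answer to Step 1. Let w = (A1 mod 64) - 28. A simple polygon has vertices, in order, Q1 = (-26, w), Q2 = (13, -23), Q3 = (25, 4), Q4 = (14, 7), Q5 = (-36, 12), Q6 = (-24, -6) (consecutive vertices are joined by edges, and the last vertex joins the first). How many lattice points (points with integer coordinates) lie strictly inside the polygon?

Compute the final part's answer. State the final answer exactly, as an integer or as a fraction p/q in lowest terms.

Step 1: 81019 is prime, so its only divisors are 1 and 81019; count = 2; answer 2
Step 2: A1 = 2; w = -26; cross terms: (-26*-23 - 13*-26)=936, (13*4 - 25*-23)=627, (25*7 - 14*4)=119, (14*12 - -36*7)=420, (-36*-6 - -24*12)=504, (-24*-26 - -26*-6)=468; twice the area = |3074| = 3074; area = 1537; boundary points = 3 + 3 + 1 + 5 + 6 + 2 = 20; strictly interior points = area - boundary/2 + 1 = 1528; answer 1528

1528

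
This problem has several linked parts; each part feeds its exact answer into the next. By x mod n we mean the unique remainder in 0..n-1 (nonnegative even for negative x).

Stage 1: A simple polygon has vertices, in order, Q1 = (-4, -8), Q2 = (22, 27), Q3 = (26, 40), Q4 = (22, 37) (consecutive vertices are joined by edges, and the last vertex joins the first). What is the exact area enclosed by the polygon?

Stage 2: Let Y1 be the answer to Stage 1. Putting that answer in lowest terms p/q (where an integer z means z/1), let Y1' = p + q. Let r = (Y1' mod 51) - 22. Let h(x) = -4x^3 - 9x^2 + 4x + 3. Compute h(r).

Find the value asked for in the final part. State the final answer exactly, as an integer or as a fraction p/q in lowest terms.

Stage 1: cross terms: (-4*27 - 22*-8)=68, (22*40 - 26*27)=178, (26*37 - 22*40)=82, (22*-8 - -4*37)=-28; twice the area = |300| = 300; area = 150; answer 150
Stage 2: Y1 = 150; threaded value p + q = 151; r = 27; -4*(27)^3 - 9*(27)^2 + 4*(27)^1 + 3 = (-78732) + (-6561) + (108) + (3) = -85182; answer -85182

-85182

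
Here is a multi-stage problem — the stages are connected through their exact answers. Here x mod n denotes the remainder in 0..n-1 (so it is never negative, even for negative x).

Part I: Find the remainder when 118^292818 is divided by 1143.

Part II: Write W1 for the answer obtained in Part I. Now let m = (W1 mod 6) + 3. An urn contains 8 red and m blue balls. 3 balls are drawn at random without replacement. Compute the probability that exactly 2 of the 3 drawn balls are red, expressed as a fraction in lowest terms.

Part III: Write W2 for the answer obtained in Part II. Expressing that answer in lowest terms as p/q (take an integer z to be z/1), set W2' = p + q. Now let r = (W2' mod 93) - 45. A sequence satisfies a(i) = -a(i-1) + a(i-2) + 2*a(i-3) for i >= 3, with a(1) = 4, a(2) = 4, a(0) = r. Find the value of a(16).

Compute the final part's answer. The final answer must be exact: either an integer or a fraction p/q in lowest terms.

Part I: squarings mod 1143: 118^1=118, 118^2=208, 118^4=973, 118^8=325, 118^16=469, 118^32=505, 118^64=136, 118^128=208, 118^256=973, 118^512=325, 118^1024=469, 118^2048=505, 118^4096=136, 118^8192=208, 118^16384=973, 118^32768=325, 118^65536=469, 118^131072=505, 118^262144=136; 118^292818 = 118^2 * 118^16 * 118^64 * 118^128 * 118^256 * 118^512 * 118^1024 * 118^4096 * 118^8192 * 118^16384 * 118^262144 = 595 (mod 1143); answer 595
Part II: W1 = 595; m = 4; total draws C(12,3) = 220; favorable C(8,2)*C(4,1) = 112; P = 28/55; answer 28/55
Part III: W2 = 28/55; threaded value p + q = 83; r = 38; a(3) = -1*(4) + 1*(4) + 2*(38) = 76; iterating: a(3)=76, a(4)=-64, a(5)=148, a(6)=-60, a(7)=80, a(8)=156, a(9)=-196, a(10)=512, a(11)=-396, a(12)=516, a(13)=112, a(14)=-388, a(15)=1532, a(16)=-1696; answer -1696

-1696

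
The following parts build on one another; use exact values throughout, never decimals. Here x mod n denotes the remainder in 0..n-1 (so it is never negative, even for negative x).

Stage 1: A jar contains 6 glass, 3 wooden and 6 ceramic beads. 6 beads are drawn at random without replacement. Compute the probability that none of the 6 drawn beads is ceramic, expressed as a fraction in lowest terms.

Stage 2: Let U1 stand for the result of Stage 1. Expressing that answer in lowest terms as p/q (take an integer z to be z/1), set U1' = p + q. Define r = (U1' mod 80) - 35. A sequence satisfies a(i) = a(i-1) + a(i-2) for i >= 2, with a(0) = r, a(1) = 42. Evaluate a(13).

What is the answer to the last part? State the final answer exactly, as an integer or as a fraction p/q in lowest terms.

Stage 1: total draws C(15,6) = 5005; favorable C(9,6) = 84; P = 12/715; answer 12/715
Stage 2: U1 = 12/715; threaded value p + q = 727; r = -28; a(2) = 1*(42) + 1*(-28) = 14; iterating: a(2)=14, a(3)=56, a(4)=70, a(5)=126, a(6)=196, a(7)=322, a(8)=518, a(9)=840, a(10)=1358, a(11)=2198, a(12)=3556, a(13)=5754; answer 5754

5754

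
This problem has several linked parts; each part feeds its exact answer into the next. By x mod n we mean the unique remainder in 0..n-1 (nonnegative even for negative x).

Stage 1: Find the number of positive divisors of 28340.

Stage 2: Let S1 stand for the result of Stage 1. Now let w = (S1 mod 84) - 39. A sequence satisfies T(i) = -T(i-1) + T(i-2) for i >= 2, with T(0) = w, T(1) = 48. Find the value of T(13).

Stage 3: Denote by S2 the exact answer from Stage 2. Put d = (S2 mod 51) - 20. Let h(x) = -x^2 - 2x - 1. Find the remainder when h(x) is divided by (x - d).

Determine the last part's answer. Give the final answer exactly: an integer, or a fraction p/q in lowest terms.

Stage 1: 28340 = 2^2 * 5 * 13 * 109; number of divisors = (2+1) * (1+1) * (1+1) * (1+1) = 24; answer 24
Stage 2: S1 = 24; w = -15; T(2) = -1*(48) + 1*(-15) = -63; iterating: T(2)=-63, T(3)=111, T(4)=-174, T(5)=285, T(6)=-459, T(7)=744, T(8)=-1203, T(9)=1947, T(10)=-3150, T(11)=5097, T(12)=-8247, T(13)=13344; answer 13344
Stage 3: S2 = 13344; d = 13; remainder = value at the root: -1*(13)^2 - 2*(13)^1 - 1 = (-169) + (-26) + (-1) = -196; answer -196

-196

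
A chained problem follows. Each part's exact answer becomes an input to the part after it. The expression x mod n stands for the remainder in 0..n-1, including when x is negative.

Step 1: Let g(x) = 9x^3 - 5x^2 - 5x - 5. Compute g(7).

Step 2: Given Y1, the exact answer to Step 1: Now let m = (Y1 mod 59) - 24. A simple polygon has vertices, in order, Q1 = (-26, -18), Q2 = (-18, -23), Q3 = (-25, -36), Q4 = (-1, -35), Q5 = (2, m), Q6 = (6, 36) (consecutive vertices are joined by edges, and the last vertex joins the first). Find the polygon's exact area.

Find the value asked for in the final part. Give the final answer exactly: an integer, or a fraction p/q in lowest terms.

2121/2

Step 1: 9*(7)^3 - 5*(7)^2 - 5*(7)^1 - 5 = (3087) + (-245) + (-35) + (-5) = 2802; answer 2802
Step 2: Y1 = 2802; m = 5; cross terms: (-26*-23 - -18*-18)=274, (-18*-36 - -25*-23)=73, (-25*-35 - -1*-36)=839, (-1*5 - 2*-35)=65, (2*36 - 6*5)=42, (6*-18 - -26*36)=828; twice the area = |2121| = 2121; area = 2121/2; answer 2121/2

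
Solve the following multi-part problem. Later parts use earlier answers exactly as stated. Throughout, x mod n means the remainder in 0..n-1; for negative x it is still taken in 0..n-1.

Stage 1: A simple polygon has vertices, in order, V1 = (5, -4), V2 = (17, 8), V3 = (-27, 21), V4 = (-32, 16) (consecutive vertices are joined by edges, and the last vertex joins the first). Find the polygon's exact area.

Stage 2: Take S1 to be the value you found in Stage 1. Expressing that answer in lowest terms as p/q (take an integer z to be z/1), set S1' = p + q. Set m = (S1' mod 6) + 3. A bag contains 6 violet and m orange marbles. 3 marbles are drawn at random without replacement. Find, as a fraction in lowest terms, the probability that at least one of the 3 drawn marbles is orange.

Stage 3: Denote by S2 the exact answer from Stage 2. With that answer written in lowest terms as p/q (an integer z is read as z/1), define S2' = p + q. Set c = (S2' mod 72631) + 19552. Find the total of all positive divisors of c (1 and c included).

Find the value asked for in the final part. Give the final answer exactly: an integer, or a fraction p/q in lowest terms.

Stage 1: cross terms: (5*8 - 17*-4)=108, (17*21 - -27*8)=573, (-27*16 - -32*21)=240, (-32*-4 - 5*16)=48; twice the area = |969| = 969; area = 969/2; answer 969/2
Stage 2: S1 = 969/2; threaded value p + q = 971; m = 8; total draws C(14,3) = 364; complement C(6,3) = 20; favorable 364 - 20 = 344; P = 86/91; answer 86/91
Stage 3: S2 = 86/91; threaded value p + q = 177; c = 19729; 19729 = 109 * 181; sigma = (1 + 109) * (1 + 181) = 110 * 182 = 20020; answer 20020

20020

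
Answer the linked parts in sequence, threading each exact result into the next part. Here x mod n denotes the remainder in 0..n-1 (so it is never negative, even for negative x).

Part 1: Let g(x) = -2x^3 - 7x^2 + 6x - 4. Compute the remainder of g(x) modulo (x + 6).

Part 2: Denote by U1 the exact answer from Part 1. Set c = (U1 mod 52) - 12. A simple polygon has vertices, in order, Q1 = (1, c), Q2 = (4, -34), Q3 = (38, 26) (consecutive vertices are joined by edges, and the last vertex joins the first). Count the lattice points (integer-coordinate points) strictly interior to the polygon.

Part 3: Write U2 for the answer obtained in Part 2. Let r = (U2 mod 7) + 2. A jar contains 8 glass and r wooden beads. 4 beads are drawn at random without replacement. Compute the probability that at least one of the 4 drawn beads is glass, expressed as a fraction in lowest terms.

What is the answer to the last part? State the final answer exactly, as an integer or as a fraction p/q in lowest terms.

986/1001

Part 1: remainder = value at the root: -2*(-6)^3 - 7*(-6)^2 + 6*(-6)^1 - 4 = (432) + (-252) + (-36) + (-4) = 140; answer 140
Part 2: U1 = 140; c = 24; cross terms: (1*-34 - 4*24)=-130, (4*26 - 38*-34)=1396, (38*24 - 1*26)=886; twice the area = |2152| = 2152; area = 1076; boundary points = 1 + 2 + 1 = 4; strictly interior points = area - boundary/2 + 1 = 1075; answer 1075
Part 3: U2 = 1075; r = 6; total draws C(14,4) = 1001; complement C(6,4) = 15; favorable 1001 - 15 = 986; P = 986/1001; answer 986/1001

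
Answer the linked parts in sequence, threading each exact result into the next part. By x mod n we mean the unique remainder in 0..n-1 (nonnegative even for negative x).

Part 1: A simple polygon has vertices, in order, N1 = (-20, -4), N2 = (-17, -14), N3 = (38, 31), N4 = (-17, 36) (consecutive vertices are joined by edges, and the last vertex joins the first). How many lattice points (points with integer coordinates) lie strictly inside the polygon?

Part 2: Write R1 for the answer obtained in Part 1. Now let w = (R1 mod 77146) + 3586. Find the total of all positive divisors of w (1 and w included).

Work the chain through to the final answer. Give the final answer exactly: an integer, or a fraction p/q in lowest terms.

8008

Part 1: cross terms: (-20*-14 - -17*-4)=212, (-17*31 - 38*-14)=5, (38*36 - -17*31)=1895, (-17*-4 - -20*36)=788; twice the area = |2900| = 2900; area = 1450; boundary points = 1 + 5 + 5 + 1 = 12; strictly interior points = area - boundary/2 + 1 = 1445; answer 1445
Part 2: R1 = 1445; w = 5031; 5031 = 3^2 * 13 * 43; sigma = (1 + 3 + 9) * (1 + 13) * (1 + 43) = 13 * 14 * 44 = 8008; answer 8008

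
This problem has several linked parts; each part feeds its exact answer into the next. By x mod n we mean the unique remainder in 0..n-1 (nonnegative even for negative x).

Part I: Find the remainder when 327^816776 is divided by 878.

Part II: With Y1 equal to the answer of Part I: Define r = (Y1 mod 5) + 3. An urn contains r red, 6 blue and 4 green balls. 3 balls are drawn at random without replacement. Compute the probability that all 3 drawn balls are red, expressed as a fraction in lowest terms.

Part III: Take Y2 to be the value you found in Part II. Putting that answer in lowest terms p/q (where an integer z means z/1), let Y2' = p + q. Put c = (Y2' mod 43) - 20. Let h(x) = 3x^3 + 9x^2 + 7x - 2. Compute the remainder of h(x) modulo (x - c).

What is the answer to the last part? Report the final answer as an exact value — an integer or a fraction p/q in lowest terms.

Part I: squarings mod 878: 327^1=327, 327^2=691, 327^4=727, 327^8=851, 327^16=729, 327^32=251, 327^64=663, 327^128=569, 327^256=657, 327^512=551, 327^1024=691, 327^2048=727, 327^4096=851, 327^8192=729, 327^16384=251, 327^32768=663, 327^65536=569, 327^131072=657, 327^262144=551, 327^524288=691; 327^816776 = 327^8 * 327^128 * 327^512 * 327^1024 * 327^4096 * 327^8192 * 327^16384 * 327^262144 * 327^524288 = 831 (mod 878); answer 831
Part II: Y1 = 831; r = 4; total draws C(14,3) = 364; favorable C(4,3) = 4; P = 1/91; answer 1/91
Part III: Y2 = 1/91; threaded value p + q = 92; c = -14; remainder = value at the root: 3*(-14)^3 + 9*(-14)^2 + 7*(-14)^1 - 2 = (-8232) + (1764) + (-98) + (-2) = -6568; answer -6568

-6568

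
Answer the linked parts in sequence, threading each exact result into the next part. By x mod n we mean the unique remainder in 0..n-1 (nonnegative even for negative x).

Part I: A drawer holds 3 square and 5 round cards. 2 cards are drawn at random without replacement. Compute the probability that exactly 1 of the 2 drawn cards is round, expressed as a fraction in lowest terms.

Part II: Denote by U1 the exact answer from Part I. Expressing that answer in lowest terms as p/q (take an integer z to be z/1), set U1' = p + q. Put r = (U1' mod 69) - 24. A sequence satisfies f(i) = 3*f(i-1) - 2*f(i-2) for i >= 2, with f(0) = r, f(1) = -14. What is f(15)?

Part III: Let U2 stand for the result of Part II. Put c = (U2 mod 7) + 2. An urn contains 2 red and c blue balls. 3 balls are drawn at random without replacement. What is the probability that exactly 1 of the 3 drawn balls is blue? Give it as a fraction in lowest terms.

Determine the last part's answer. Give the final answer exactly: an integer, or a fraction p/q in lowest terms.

1/12

Part I: total draws C(8,2) = 28; favorable C(5,1)*C(3,1) = 15; P = 15/28; answer 15/28
Part II: U1 = 15/28; threaded value p + q = 43; r = 19; f(2) = 3*(-14) - 2*(19) = -80; iterating: f(2)=-80, f(3)=-212, f(4)=-476, f(5)=-1004, f(6)=-2060, f(7)=-4172, f(8)=-8396, f(9)=-16844, f(10)=-33740, f(11)=-67532, f(12)=-135116, f(13)=-270284, f(14)=-540620, f(15)=-1081292; answer -1081292
Part III: U2 = -1081292; c = 7; total draws C(9,3) = 84; favorable C(7,1)*C(2,2) = 7; P = 1/12; answer 1/12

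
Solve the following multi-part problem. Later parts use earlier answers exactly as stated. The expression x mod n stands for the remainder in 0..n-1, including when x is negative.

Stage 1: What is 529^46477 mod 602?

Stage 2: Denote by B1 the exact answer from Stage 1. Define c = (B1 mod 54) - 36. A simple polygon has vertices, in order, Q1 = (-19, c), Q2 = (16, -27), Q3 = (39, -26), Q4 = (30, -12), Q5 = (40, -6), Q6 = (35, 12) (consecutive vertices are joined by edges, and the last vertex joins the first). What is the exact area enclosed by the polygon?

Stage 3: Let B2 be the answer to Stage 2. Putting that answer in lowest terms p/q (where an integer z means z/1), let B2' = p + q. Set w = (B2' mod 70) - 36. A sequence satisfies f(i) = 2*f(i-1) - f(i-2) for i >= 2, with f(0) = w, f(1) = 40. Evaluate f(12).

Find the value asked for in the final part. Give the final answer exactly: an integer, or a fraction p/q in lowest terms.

359

Stage 1: squarings mod 602: 529^1=529, 529^2=513, 529^4=95, 529^8=597, 529^16=25, 529^32=23, 529^64=529, 529^128=513, 529^256=95, 529^512=597, 529^1024=25, 529^2048=23, 529^4096=529, 529^8192=513, 529^16384=95, 529^32768=597; 529^46477 = 529^1 * 529^4 * 529^8 * 529^128 * 529^256 * 529^1024 * 529^4096 * 529^8192 * 529^32768 = 95 (mod 602); answer 95
Stage 2: B1 = 95; c = 5; cross terms: (-19*-27 - 16*5)=433, (16*-26 - 39*-27)=637, (39*-12 - 30*-26)=312, (30*-6 - 40*-12)=300, (40*12 - 35*-6)=690, (35*5 - -19*12)=403; twice the area = |2775| = 2775; area = 2775/2; answer 2775/2
Stage 3: B2 = 2775/2; threaded value p + q = 2777; w = 11; f(2) = 2*(40) - 1*(11) = 69; iterating: f(2)=69, f(3)=98, f(4)=127, f(5)=156, f(6)=185, f(7)=214, f(8)=243, f(9)=272, f(10)=301, f(11)=330, f(12)=359; answer 359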